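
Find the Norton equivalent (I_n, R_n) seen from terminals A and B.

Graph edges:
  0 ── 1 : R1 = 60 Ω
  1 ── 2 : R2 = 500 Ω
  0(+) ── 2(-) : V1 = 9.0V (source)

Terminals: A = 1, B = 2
Find the Thévenin equivalent first; then I_n = V_th/R_th and R_n = R_th.
Step 1 — V_th is the open-circuit voltage V_A - V_B (nothing connected across the terminals).
Nodal analysis, taking node 2 as the 0 V reference.
Source V1 fixes V_0 = 9 V.
KCL at each unknown node (sum of currents leaving = 0; resistances in Ω):
  Node 1: (V_1 - 9)/60 + (V_1 - 0)/500 = 0
Collecting terms: 0.01867 × V_1 = 0.15  =>  V_1 = 8.036 V
V_th = V_1 - V_2 = 8.036 - 0 = 8.036 V
Step 2 — R_th: zero the source — replace V1 by a short circuit (node 2 merges into node 0) — and find the resistance seen between A (node 1) and B (node 0).
Reduce the network between node 1 (A) and node 0 (B) by series/parallel combination:
  Rp1 = R1 ‖ R2 (parallel, both between nodes 0 and 1) = 1/(1/60 + 1/500) = 53.57 Ω
R_th = 53.57 Ω
I_n = V_th/R_th = 8.036/53.57 = 0.15 A, and R_n = R_th = 53.57 Ω

Final answer: I_n = 0.15 A, R_n = 53.57 Ω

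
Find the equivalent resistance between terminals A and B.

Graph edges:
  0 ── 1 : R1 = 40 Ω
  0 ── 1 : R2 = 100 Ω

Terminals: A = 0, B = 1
Reduce the network between node 0 (A) and node 1 (B) by series/parallel combination:
  Rp1 = R1 ‖ R2 (parallel, both between nodes 0 and 1) = 1/(1/40 + 1/100) = 28.57 Ω
R_eq = 28.57 Ω

Final answer: 28.57 Ω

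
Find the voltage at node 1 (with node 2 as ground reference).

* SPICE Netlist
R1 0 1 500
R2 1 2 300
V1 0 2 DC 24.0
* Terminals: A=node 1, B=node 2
Nodal analysis, taking node 2 as the 0 V reference.
Source V1 fixes V_0 = 24 V.
KCL at each unknown node (sum of currents leaving = 0; resistances in Ω):
  Node 1: (V_1 - 24)/500 + (V_1 - 0)/300 = 0
Collecting terms: 0.005333 × V_1 = 0.048  =>  V_1 = 9 V
The requested potential is V_1 = 9 V.

Final answer: V_1 = 9 V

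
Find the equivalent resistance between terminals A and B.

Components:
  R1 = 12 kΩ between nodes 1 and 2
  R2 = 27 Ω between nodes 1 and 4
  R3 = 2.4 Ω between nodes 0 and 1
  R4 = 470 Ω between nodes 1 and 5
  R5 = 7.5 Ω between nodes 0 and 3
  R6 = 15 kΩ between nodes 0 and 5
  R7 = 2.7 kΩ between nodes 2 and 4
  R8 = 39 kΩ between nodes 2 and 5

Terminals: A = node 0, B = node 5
Reduce the network between node 0 (A) and node 5 (B) by series/parallel combination:
  R5 touches the rest of the network only at node 0 (its other end, node 3, goes nowhere), so no current can flow through it — remove it.
  Rs1 = R2 + R7 (series, joined only at node 4) = 27 + 2700 = 2727 Ω
  Rp1 = R1 ‖ Rs1 (parallel, both between nodes 1 and 2) = 1/(1/12000 + 1/2727) = 2222 Ω
  Rs2 = R8 + Rp1 (series, joined only at node 2) = 39000 + 2222 = 41220 Ω
  Rp2 = R4 ‖ Rs2 (parallel, both between nodes 1 and 5) = 1/(1/470 + 1/41220) = 464.7 Ω
  Rs3 = R3 + Rp2 (series, joined only at node 1) = 2.4 + 464.7 = 467.1 Ω
  Rp3 = R6 ‖ Rs3 (parallel, both between nodes 0 and 5) = 1/(1/15000 + 1/467.1) = 453 Ω
R_eq = 453 Ω

Final answer: 453 Ω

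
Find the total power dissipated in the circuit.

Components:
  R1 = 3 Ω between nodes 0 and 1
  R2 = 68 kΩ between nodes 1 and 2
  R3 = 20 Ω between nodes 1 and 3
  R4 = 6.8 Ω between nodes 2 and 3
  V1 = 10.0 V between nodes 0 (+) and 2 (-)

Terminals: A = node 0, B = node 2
Nodal analysis, taking node 2 as the 0 V reference.
Source V1 fixes V_0 = 10 V.
KCL at each unknown node (sum of currents leaving = 0; resistances in Ω):
  Node 1: (V_1 - 10)/3 + (V_1 - 0)/68000 + (V_1 - V_3)/20 = 0
  Node 3: (V_3 - V_1)/20 + (V_3 - 0)/6.8 = 0
Collecting terms (coefficients in siemens):
  0.3833·V_1 - 0.05·V_3 = 3.333
  0.1971·V_3 - 0.05·V_1 = 0
Determinant D = (0.3833)(0.1971) - (-0.05)(-0.05) = 0.07304
V_1 = [(3.333)(0.1971) - (-0.05)(0)]/D = 8.993 V
V_3 = [(0.3833)(0) - (3.333)(-0.05)]/D = 2.282 V
Power in each resistor, P = (ΔV)²/R:
  P_R1 = (10 - 8.993)²/3 = 0.3381 W
  P_R2 = (8.993 - 0)²/68000 = 0.001189 W
  P_R3 = (8.993 - 2.282)²/20 = 2.252 W
  P_R4 = (0 - 2.282)²/6.8 = 0.7657 W
P_total = P_R1 + P_R2 + P_R3 + P_R4 = 3.357 W

Final answer: 3.357 W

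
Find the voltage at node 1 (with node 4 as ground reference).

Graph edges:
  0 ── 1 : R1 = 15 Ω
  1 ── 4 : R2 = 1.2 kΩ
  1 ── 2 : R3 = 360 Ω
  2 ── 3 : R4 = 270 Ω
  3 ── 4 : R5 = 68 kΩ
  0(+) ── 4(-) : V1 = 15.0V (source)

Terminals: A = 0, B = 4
Nodal analysis, taking node 4 as the 0 V reference.
Source V1 fixes V_0 = 15 V.
KCL at each unknown node (sum of currents leaving = 0; resistances in Ω):
  Node 1: (V_1 - 15)/15 + (V_1 - 0)/1200 + (V_1 - V_2)/360 = 0
  Node 2: (V_2 - V_1)/360 + (V_2 - V_3)/270 = 0
  Node 3: (V_3 - V_2)/270 + (V_3 - 0)/68000 = 0
Collecting terms (coefficients in siemens):
  0.07028·V_1 - 0.002778·V_2 = 1
  0.006481·V_2 - 0.002778·V_1 - 0.003704·V_3 = 0
  0.003718·V_3 - 0.003704·V_2 = 0
Solving these 3 simultaneous equations (Gaussian elimination) gives:
  V_1 = 14.81 V, V_2 = 14.73 V, V_3 = 14.68 V
The requested potential is V_1 = 14.81 V.

Final answer: V_1 = 14.81 V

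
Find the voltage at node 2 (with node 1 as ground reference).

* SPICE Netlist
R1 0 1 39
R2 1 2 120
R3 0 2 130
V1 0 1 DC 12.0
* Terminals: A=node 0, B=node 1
Nodal analysis, taking node 1 as the 0 V reference.
Source V1 fixes V_0 = 12 V.
KCL at each unknown node (sum of currents leaving = 0; resistances in Ω):
  Node 2: (V_2 - 0)/120 + (V_2 - 12)/130 = 0
Collecting terms: 0.01603 × V_2 = 0.09231  =>  V_2 = 5.76 V
The requested potential is V_2 = 5.76 V.

Final answer: V_2 = 5.76 V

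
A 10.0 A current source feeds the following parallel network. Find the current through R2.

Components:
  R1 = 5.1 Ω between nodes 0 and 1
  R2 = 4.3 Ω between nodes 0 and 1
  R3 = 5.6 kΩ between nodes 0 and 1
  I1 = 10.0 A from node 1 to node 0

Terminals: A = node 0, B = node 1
All resistors sit directly between nodes 0 and 1, so they are in parallel and share one voltage V; the full source current 10 A splits among them.
1/R_par = 1/5.1 + 1/4.3 + 1/5600 = 0.4288 S  =>  R_par = 2.332 Ω
V = I × R_par = 10 × 2.332 = 23.32 V
I_R2 = V/R2 = 23.32/4.3 = 5.423 A

Final answer: 5.423 A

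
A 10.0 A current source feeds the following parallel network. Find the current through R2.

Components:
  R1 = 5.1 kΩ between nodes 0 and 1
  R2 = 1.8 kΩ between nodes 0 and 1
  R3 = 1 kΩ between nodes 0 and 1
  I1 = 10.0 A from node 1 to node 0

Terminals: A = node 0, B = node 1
All resistors sit directly between nodes 0 and 1, so they are in parallel and share one voltage V; the full source current 10 A splits among them.
1/R_par = 1/5100 + 1/1800 + 1/1000 = 0.001752 S  =>  R_par = 570.9 Ω
V = I × R_par = 10 × 570.9 = 5709 V
I_R2 = V/R2 = 5709/1800 = 3.172 A

Final answer: 3.172 A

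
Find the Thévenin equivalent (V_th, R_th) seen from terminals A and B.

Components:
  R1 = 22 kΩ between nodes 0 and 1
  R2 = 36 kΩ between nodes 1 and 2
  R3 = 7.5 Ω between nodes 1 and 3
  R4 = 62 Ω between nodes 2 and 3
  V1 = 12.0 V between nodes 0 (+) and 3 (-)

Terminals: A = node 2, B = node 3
Step 1 — V_th is the open-circuit voltage V_A - V_B (nothing connected across the terminals).
Nodal analysis, taking node 3 as the 0 V reference.
Source V1 fixes V_0 = 12 V.
KCL at each unknown node (sum of currents leaving = 0; resistances in Ω):
  Node 1: (V_1 - 12)/22000 + (V_1 - V_2)/36000 + (V_1 - 0)/7.5 = 0
  Node 2: (V_2 - V_1)/36000 + (V_2 - 0)/62 = 0
Collecting terms (coefficients in siemens):
  0.1334·V_1 - 0.00002778·V_2 = 0.0005455
  0.01616·V_2 - 0.00002778·V_1 = 0
Determinant D = (0.1334)(0.01616) - (-0.00002778)(-0.00002778) = 0.002155
V_1 = [(0.0005455)(0.01616) - (-0.00002778)(0)]/D = 0.004089 V
V_2 = [(0.1334)(0) - (0.0005455)(-0.00002778)]/D = 0.000007029 V
V_th = V_2 - V_3 = 0.000007029 - 0 = 0.000007029 V
Step 2 — R_th: zero the source — replace V1 by a short circuit (node 3 merges into node 0) — and find the resistance seen between A (node 2) and B (node 0).
Reduce the network between node 2 (A) and node 0 (B) by series/parallel combination:
  Rp1 = R1 ‖ R3 (parallel, both between nodes 0 and 1) = 1/(1/22000 + 1/7.5) = 7.497 Ω
  Rs1 = R2 + Rp1 (series, joined only at node 1) = 36000 + 7.497 = 36010 Ω
  Rp2 = R4 ‖ Rs1 (parallel, both between nodes 0 and 2) = 1/(1/62 + 1/36010) = 61.89 Ω
R_th = 61.89 Ω

Final answer: V_th = 7.029e-06 V, R_th = 61.89 Ω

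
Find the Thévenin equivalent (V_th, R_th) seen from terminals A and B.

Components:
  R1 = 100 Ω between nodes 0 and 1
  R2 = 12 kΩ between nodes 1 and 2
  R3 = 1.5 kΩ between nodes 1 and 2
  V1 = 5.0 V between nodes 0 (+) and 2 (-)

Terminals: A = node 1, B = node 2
Step 1 — V_th is the open-circuit voltage V_A - V_B (nothing connected across the terminals).
Nodal analysis, taking node 2 as the 0 V reference.
Source V1 fixes V_0 = 5 V.
KCL at each unknown node (sum of currents leaving = 0; resistances in Ω):
  Node 1: (V_1 - 5)/100 + (V_1 - 0)/12000 + (V_1 - 0)/1500 = 0
Collecting terms: 0.01075 × V_1 = 0.05  =>  V_1 = 4.651 V
V_th = V_1 - V_2 = 4.651 - 0 = 4.651 V
Step 2 — R_th: zero the source — replace V1 by a short circuit (node 2 merges into node 0) — and find the resistance seen between A (node 1) and B (node 0).
Reduce the network between node 1 (A) and node 0 (B) by series/parallel combination:
  Rp1 = R1 ‖ R2 ‖ R3 (parallel, all between nodes 0 and 1) = 1/(1/100 + 1/12000 + 1/1500) = 93.02 Ω
R_th = 93.02 Ω

Final answer: V_th = 4.651 V, R_th = 93.02 Ω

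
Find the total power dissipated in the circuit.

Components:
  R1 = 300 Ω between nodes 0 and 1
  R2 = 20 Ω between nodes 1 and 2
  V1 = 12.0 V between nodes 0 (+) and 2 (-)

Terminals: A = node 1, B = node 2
Nodal analysis, taking node 2 as the 0 V reference.
Source V1 fixes V_0 = 12 V.
KCL at each unknown node (sum of currents leaving = 0; resistances in Ω):
  Node 1: (V_1 - 12)/300 + (V_1 - 0)/20 = 0
Collecting terms: 0.05333 × V_1 = 0.04  =>  V_1 = 0.75 V
Power in each resistor, P = (ΔV)²/R:
  P_R1 = (12 - 0.75)²/300 = 0.4219 W
  P_R2 = (0.75 - 0)²/20 = 0.02813 W
P_total = P_R1 + P_R2 = 0.45 W

Final answer: 0.45 W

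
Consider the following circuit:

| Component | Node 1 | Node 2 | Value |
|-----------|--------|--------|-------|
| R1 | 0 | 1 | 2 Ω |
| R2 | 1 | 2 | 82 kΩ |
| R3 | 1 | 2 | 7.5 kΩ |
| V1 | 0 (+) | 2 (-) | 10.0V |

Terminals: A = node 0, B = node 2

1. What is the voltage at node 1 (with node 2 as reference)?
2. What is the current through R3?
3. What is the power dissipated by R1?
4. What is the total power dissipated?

Nodal analysis, taking node 2 as the 0 V reference.
Source V1 fixes V_0 = 10 V.
KCL at each unknown node (sum of currents leaving = 0; resistances in Ω):
  Node 1: (V_1 - 10)/2 + (V_1 - 0)/82000 + (V_1 - 0)/7500 = 0
Collecting terms: 0.5001 × V_1 = 5  =>  V_1 = 9.997 V
Part 1:
  Read off the nodal solution: V_1 = 9.997 V
Part 2:
  I_R3 = (V_1 - V_2)/R3 = (9.997 - 0)/7500 = 0.001333 A
  Magnitude: I_R3 = 0.001333 A
Part 3:
  I_R1 = (V_0 - V_1)/R1 = (10 - 9.997)/2 = 0.001455 A
  P_R1 = I_R1² × R1 = (0.001455)² × 2 = 0.000004233 W
Part 4:
  Power in each resistor, P = (ΔV)²/R:
    P_R1 = (10 - 9.997)²/2 = 0.000004233 W
    P_R2 = (9.997 - 0)²/82000 = 0.001219 W
    P_R3 = (9.997 - 0)²/7500 = 0.01333 W
  P_total = P_R1 + P_R2 + P_R3 = 0.01455 W

Final answers:
1. V_1 = 9.997 V
2. I_R3 = 0.001333 A
3. P_R1 = 4.233e-06 W
4. P_total = 0.01455 W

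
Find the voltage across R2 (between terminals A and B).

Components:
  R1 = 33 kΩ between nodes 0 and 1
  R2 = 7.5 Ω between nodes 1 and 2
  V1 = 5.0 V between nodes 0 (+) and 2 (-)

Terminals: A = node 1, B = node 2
R1 and R2 are in series across V1 (node 0 → node 1 → node 2), and the output A–B is taken across R2, so this is a voltage divider.
Series current: I = V1/(R1 + R2) = 5/(33000 + 7.5) = 5/33010 = 0.0001515 A
V_R2 = I × R2 = V1 × R2/(R1 + R2) = 5 × 7.5/33010 = 0.001136 V

Final answer: 0.001136 V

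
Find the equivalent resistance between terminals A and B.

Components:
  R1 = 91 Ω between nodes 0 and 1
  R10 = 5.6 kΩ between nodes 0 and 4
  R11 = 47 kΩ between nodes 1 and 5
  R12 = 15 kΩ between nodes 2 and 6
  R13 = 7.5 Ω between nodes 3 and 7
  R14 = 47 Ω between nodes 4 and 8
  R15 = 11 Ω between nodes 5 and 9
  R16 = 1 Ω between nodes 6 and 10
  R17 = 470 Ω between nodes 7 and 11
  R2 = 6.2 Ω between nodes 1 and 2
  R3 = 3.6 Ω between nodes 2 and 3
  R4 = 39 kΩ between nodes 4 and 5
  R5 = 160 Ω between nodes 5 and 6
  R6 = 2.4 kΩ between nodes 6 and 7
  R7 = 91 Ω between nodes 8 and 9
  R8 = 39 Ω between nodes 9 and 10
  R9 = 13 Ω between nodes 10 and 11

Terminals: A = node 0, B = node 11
The network is not a plain series/parallel combination. Inject a 1 A test current into terminal A (node 0) and return it from terminal B (node 11); then R_eq = V_A / (1 A).
Nodal analysis, taking node 11 as the 0 V reference.
Current source I_test pushes 1 A into node 0 and draws it out of node 11.
KCL at each unknown node (sum of currents leaving = 0; resistances in Ω):
  Node 0: (V_0 - V_1)/91 + (V_0 - V_4)/5600 - 1 = 0
  Node 1: (V_1 - V_0)/91 + (V_1 - V_2)/6.2 + (V_1 - V_5)/47000 = 0
  Node 2: (V_2 - V_1)/6.2 + (V_2 - V_3)/3.6 + (V_2 - V_6)/15000 = 0
  Node 3: (V_3 - V_2)/3.6 + (V_3 - V_7)/7.5 = 0
  Node 4: (V_4 - V_0)/5600 + (V_4 - V_5)/39000 + (V_4 - V_8)/47 = 0
  Node 5: (V_5 - V_1)/47000 + (V_5 - V_4)/39000 + (V_5 - V_6)/160 + (V_5 - V_9)/11 = 0
  Node 6: (V_6 - V_2)/15000 + (V_6 - V_5)/160 + (V_6 - V_7)/2400 + (V_6 - V_10)/1 = 0
  Node 7: (V_7 - V_3)/7.5 + (V_7 - V_6)/2400 + (V_7 - 0)/470 = 0
  Node 8: (V_8 - V_4)/47 + (V_8 - V_9)/91 = 0
  Node 9: (V_9 - V_5)/11 + (V_9 - V_8)/91 + (V_9 - V_10)/39 = 0
  Node 10: (V_10 - V_6)/1 + (V_10 - V_9)/39 + (V_10 - 0)/13 = 0
Collecting terms (coefficients in siemens):
  0.01117·V_0 - 0.01099·V_1 - 0.0001786·V_4 = 1
  0.1723·V_1 - 0.01099·V_0 - 0.1613·V_2 - 0.00002128·V_5 = 0
  0.4391·V_2 - 0.1613·V_1 - 0.2778·V_3 - 0.00006667·V_6 = 0
  0.4111·V_3 - 0.2778·V_2 - 0.1333·V_7 = 0
  0.02148·V_4 - 0.0001786·V_0 - 0.00002564·V_5 - 0.02128·V_8 = 0
  0.09721·V_5 - 0.00002128·V_1 - 0.00002564·V_4 - 0.00625·V_6 - 0.09091·V_9 = 0
  1.007·V_6 - 0.00006667·V_2 - 0.00625·V_5 - 0.0004167·V_7 - 1·V_10 = 0
  0.1359·V_7 - 0.1333·V_3 - 0.0004167·V_6 = 0
  0.03227·V_8 - 0.02128·V_4 - 0.01099·V_9 = 0
  0.1275·V_9 - 0.09091·V_5 - 0.01099·V_8 - 0.02564·V_10 = 0
  1.103·V_10 - 1·V_6 - 0.02564·V_9 = 0
Solving these 11 simultaneous equations (Gaussian elimination) gives:
  V_0 = 450.3 V, V_1 = 366.4 V, V_2 = 360.7 V, V_3 = 357.5 V
  V_4 = 16.67 V, V_5 = 5.936 V, V_6 = 3.481 V, V_7 = 350.8 V
  V_8 = 13.04 V, V_9 = 6.018 V, V_10 = 3.297 V
R_eq = V_0 / 1 A = 450.3 Ω

Final answer: 450.3 Ω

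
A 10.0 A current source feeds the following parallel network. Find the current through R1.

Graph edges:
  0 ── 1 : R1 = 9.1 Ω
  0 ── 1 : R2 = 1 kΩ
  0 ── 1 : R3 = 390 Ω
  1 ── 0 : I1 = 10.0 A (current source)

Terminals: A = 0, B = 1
All resistors sit directly between nodes 0 and 1, so they are in parallel and share one voltage V; the full source current 10 A splits among them.
1/R_par = 1/9.1 + 1/1000 + 1/390 = 0.1135 S  =>  R_par = 8.814 Ω
V = I × R_par = 10 × 8.814 = 88.14 V
I_R1 = V/R1 = 88.14/9.1 = 9.686 A

Final answer: 9.686 A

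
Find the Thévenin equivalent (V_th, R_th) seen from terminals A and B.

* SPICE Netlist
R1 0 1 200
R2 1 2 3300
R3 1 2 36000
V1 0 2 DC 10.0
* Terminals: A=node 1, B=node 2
Step 1 — V_th is the open-circuit voltage V_A - V_B (nothing connected across the terminals).
Nodal analysis, taking node 2 as the 0 V reference.
Source V1 fixes V_0 = 10 V.
KCL at each unknown node (sum of currents leaving = 0; resistances in Ω):
  Node 1: (V_1 - 10)/200 + (V_1 - 0)/3300 + (V_1 - 0)/36000 = 0
Collecting terms: 0.005331 × V_1 = 0.05  =>  V_1 = 9.379 V
V_th = V_1 - V_2 = 9.379 - 0 = 9.379 V
Step 2 — R_th: zero the source — replace V1 by a short circuit (node 2 merges into node 0) — and find the resistance seen between A (node 1) and B (node 0).
Reduce the network between node 1 (A) and node 0 (B) by series/parallel combination:
  Rp1 = R1 ‖ R2 ‖ R3 (parallel, all between nodes 0 and 1) = 1/(1/200 + 1/3300 + 1/36000) = 187.6 Ω
R_th = 187.6 Ω

Final answer: V_th = 9.379 V, R_th = 187.6 Ω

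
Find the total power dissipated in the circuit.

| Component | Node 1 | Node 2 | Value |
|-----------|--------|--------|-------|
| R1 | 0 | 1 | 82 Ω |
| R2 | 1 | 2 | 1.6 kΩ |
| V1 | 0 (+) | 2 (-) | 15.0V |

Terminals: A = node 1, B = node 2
Nodal analysis, taking node 2 as the 0 V reference.
Source V1 fixes V_0 = 15 V.
KCL at each unknown node (sum of currents leaving = 0; resistances in Ω):
  Node 1: (V_1 - 15)/82 + (V_1 - 0)/1600 = 0
Collecting terms: 0.01282 × V_1 = 0.1829  =>  V_1 = 14.27 V
Power in each resistor, P = (ΔV)²/R:
  P_R1 = (15 - 14.27)²/82 = 0.006521 W
  P_R2 = (14.27 - 0)²/1600 = 0.1272 W
P_total = P_R1 + P_R2 = 0.1338 W

Final answer: 0.1338 W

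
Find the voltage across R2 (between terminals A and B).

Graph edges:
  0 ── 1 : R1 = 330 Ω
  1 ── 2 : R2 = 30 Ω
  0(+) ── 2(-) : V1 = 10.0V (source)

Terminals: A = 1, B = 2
R1 and R2 are in series across V1 (node 0 → node 1 → node 2), and the output A–B is taken across R2, so this is a voltage divider.
Series current: I = V1/(R1 + R2) = 10/(330 + 30) = 10/360 = 0.02778 A
V_R2 = I × R2 = V1 × R2/(R1 + R2) = 10 × 30/360 = 0.8333 V

Final answer: 0.8333 V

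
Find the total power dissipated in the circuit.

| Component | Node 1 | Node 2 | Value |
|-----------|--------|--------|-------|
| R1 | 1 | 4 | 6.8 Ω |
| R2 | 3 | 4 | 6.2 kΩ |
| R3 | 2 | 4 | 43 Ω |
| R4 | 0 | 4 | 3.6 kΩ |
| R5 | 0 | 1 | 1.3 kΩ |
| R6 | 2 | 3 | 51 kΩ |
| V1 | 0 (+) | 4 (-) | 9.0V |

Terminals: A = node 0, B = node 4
Nodal analysis, taking node 4 as the 0 V reference.
Source V1 fixes V_0 = 9 V.
KCL at each unknown node (sum of currents leaving = 0; resistances in Ω):
  Node 1: (V_1 - 0)/6.8 + (V_1 - 9)/1300 = 0
  Node 2: (V_2 - 0)/43 + (V_2 - V_3)/51000 = 0
  Node 3: (V_3 - 0)/6200 + (V_3 - V_2)/51000 = 0
Collecting terms (coefficients in siemens):
  0.1478·V_1 = 0.006923
  0.02328·V_2 - 0.00001961·V_3 = 0
  0.0001809·V_3 - 0.00001961·V_2 = 0
Solving these 3 simultaneous equations (Gaussian elimination) gives:
  V_1 = 0.04683 V, V_2 = 0 V, V_3 = 0 V
Power in each resistor, P = (ΔV)²/R:
  P_R1 = (0.04683 - 0)²/6.8 = 0.0003225 W
  P_R2 = (0 - 0)²/6200 = 0 W
  P_R3 = (0 - 0)²/43 = 0 W
  P_R4 = (9 - 0)²/3600 = 0.0225 W
  P_R5 = (9 - 0.04683)²/1300 = 0.06166 W
  P_R6 = (0 - 0)²/51000 = 0 W
P_total = P_R1 + P_R2 + P_R3 + P_R4 + P_R5 + P_R6 = 0.08448 W

Final answer: 0.08448 W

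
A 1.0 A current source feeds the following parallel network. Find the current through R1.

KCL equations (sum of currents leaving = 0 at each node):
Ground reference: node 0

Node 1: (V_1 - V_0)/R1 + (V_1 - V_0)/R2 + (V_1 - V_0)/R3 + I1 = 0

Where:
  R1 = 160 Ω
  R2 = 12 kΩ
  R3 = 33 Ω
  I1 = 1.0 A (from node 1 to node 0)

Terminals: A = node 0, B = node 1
All resistors sit directly between nodes 0 and 1, so they are in parallel and share one voltage V; the full source current 1 A splits among them.
1/R_par = 1/160 + 1/12000 + 1/33 = 0.03664 S  =>  R_par = 27.3 Ω
V = I × R_par = 1 × 27.3 = 27.3 V
I_R1 = V/R1 = 27.3/160 = 0.1706 A

Final answer: 0.1706 A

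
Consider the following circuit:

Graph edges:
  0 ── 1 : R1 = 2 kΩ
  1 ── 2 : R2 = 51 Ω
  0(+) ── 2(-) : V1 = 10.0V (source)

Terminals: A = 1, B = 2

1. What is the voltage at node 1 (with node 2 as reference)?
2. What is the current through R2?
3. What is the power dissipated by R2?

Nodal analysis, taking node 2 as the 0 V reference.
Source V1 fixes V_0 = 10 V.
KCL at each unknown node (sum of currents leaving = 0; resistances in Ω):
  Node 1: (V_1 - 10)/2000 + (V_1 - 0)/51 = 0
Collecting terms: 0.02011 × V_1 = 0.005  =>  V_1 = 0.2487 V
Part 1:
  Read off the nodal solution: V_1 = 0.2487 V
Part 2:
  I_R2 = (V_1 - V_2)/R2 = (0.2487 - 0)/51 = 0.004876 A
  Magnitude: I_R2 = 0.004876 A
Part 3:
  I_R2 = (V_1 - V_2)/R2 = (0.2487 - 0)/51 = 0.004876 A
  P_R2 = I_R2² × R2 = (0.004876)² × 51 = 0.001212 W

Final answers:
1. V_1 = 0.2487 V
2. I_R2 = 0.004876 A
3. P_R2 = 0.001212 W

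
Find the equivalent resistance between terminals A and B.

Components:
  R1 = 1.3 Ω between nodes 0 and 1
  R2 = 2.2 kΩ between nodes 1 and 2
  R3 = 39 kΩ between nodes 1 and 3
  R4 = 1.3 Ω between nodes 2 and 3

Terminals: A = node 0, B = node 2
Reduce the network between node 0 (A) and node 2 (B) by series/parallel combination:
  Rs1 = R3 + R4 (series, joined only at node 3) = 39000 + 1.3 = 39000 Ω
  Rp1 = R2 ‖ Rs1 (parallel, both between nodes 1 and 2) = 1/(1/2200 + 1/39000) = 2083 Ω
  Rs2 = R1 + Rp1 (series, joined only at node 1) = 1.3 + 2083 = 2084 Ω
R_eq = 2.084 kΩ

Final answer: 2.084 kΩ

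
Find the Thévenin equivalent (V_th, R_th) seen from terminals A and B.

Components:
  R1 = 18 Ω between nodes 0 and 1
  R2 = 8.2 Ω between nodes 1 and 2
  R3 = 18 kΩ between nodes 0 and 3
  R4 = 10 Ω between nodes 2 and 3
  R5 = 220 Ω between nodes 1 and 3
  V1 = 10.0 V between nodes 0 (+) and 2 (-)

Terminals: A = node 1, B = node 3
Step 1 — V_th is the open-circuit voltage V_A - V_B (nothing connected across the terminals).
Nodal analysis, taking node 2 as the 0 V reference.
Source V1 fixes V_0 = 10 V.
KCL at each unknown node (sum of currents leaving = 0; resistances in Ω):
  Node 1: (V_1 - 10)/18 + (V_1 - 0)/8.2 + (V_1 - V_3)/220 = 0
  Node 3: (V_3 - 10)/18000 + (V_3 - 0)/10 + (V_3 - V_1)/220 = 0
Collecting terms (coefficients in siemens):
  0.1821·V_1 - 0.004545·V_3 = 0.5556
  0.1046·V_3 - 0.004545·V_1 = 0.0005556
Determinant D = (0.1821)(0.1046) - (-0.004545)(-0.004545) = 0.01902
V_1 = [(0.5556)(0.1046) - (-0.004545)(0.0005556)]/D = 3.055 V
V_3 = [(0.1821)(0.0005556) - (0.5556)(-0.004545)]/D = 0.1381 V
V_th = V_1 - V_3 = 3.055 - 0.1381 = 2.917 V
Step 2 — R_th: zero the source — replace V1 by a short circuit (node 2 merges into node 0) — and find the resistance seen between A (node 1) and B (node 3).
Reduce the network between node 1 (A) and node 3 (B) by series/parallel combination:
  Rp1 = R1 ‖ R2 (parallel, both between nodes 0 and 1) = 1/(1/18 + 1/8.2) = 5.634 Ω
  Rp2 = R3 ‖ R4 (parallel, both between nodes 0 and 3) = 1/(1/18000 + 1/10) = 9.994 Ω
  Rs1 = Rp1 + Rp2 (series, joined only at node 0) = 5.634 + 9.994 = 15.63 Ω
  Rp3 = R5 ‖ Rs1 (parallel, both between nodes 1 and 3) = 1/(1/220 + 1/15.63) = 14.59 Ω
R_th = 14.59 Ω

Final answer: V_th = 2.917 V, R_th = 14.59 Ω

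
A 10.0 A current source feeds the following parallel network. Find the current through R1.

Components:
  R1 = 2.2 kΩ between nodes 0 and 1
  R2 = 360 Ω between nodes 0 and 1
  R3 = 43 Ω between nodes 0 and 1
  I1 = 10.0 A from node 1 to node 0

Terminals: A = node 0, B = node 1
All resistors sit directly between nodes 0 and 1, so they are in parallel and share one voltage V; the full source current 10 A splits among them.
1/R_par = 1/2200 + 1/360 + 1/43 = 0.02649 S  =>  R_par = 37.75 Ω
V = I × R_par = 10 × 37.75 = 377.5 V
I_R1 = V/R1 = 377.5/2200 = 0.1716 A

Final answer: 0.1716 A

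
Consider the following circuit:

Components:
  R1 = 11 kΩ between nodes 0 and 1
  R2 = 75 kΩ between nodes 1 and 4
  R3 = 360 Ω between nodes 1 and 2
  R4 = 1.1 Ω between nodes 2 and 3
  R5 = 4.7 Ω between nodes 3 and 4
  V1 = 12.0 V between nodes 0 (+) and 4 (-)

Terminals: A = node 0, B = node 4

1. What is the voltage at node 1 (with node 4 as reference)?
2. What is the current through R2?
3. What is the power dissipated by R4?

Nodal analysis, taking node 4 as the 0 V reference.
Source V1 fixes V_0 = 12 V.
KCL at each unknown node (sum of currents leaving = 0; resistances in Ω):
  Node 1: (V_1 - 12)/11000 + (V_1 - 0)/75000 + (V_1 - V_2)/360 = 0
  Node 2: (V_2 - V_1)/360 + (V_2 - V_3)/1.1 = 0
  Node 3: (V_3 - V_2)/1.1 + (V_3 - 0)/4.7 = 0
Collecting terms (coefficients in siemens):
  0.002882·V_1 - 0.002778·V_2 = 0.001091
  0.9119·V_2 - 0.002778·V_1 - 0.9091·V_3 = 0
  1.122·V_3 - 0.9091·V_2 = 0
Solving these 3 simultaneous equations (Gaussian elimination) gives:
  V_1 = 0.3844 V, V_2 = 0.006095 V, V_3 = 0.004939 V
Part 1:
  Read off the nodal solution: V_1 = 0.3844 V
Part 2:
  I_R2 = (V_1 - V_4)/R2 = (0.3844 - 0)/75000 = 0.000005125 A
  Magnitude: I_R2 = 0.000005125 A
Part 3:
  I_R4 = (V_2 - V_3)/R4 = (0.006095 - 0.004939)/1.1 = 0.001051 A
  P_R4 = I_R4² × R4 = (0.001051)² × 1.1 = 0.000001215 W

Final answers:
1. V_1 = 0.3844 V
2. I_R2 = 5.125e-06 A
3. P_R4 = 1.215e-06 W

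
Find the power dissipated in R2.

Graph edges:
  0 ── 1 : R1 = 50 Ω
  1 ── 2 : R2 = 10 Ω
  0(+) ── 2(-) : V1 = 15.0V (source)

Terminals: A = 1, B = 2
Nodal analysis, taking node 2 as the 0 V reference.
Source V1 fixes V_0 = 15 V.
KCL at each unknown node (sum of currents leaving = 0; resistances in Ω):
  Node 1: (V_1 - 15)/50 + (V_1 - 0)/10 = 0
Collecting terms: 0.12 × V_1 = 0.3  =>  V_1 = 2.5 V
I_R2 = (V_1 - V_2)/R2 = (2.5 - 0)/10 = 0.25 A
P_R2 = I_R2² × R2 = (0.25)² × 10 = 0.625 W

Final answer: 0.625 W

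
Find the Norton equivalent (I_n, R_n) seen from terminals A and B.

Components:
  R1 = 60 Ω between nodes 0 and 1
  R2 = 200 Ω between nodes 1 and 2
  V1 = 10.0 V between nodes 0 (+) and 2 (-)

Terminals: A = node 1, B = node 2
Find the Thévenin equivalent first; then I_n = V_th/R_th and R_n = R_th.
Step 1 — V_th is the open-circuit voltage V_A - V_B (nothing connected across the terminals).
Nodal analysis, taking node 2 as the 0 V reference.
Source V1 fixes V_0 = 10 V.
KCL at each unknown node (sum of currents leaving = 0; resistances in Ω):
  Node 1: (V_1 - 10)/60 + (V_1 - 0)/200 = 0
Collecting terms: 0.02167 × V_1 = 0.1667  =>  V_1 = 7.692 V
V_th = V_1 - V_2 = 7.692 - 0 = 7.692 V
Step 2 — R_th: zero the source — replace V1 by a short circuit (node 2 merges into node 0) — and find the resistance seen between A (node 1) and B (node 0).
Reduce the network between node 1 (A) and node 0 (B) by series/parallel combination:
  Rp1 = R1 ‖ R2 (parallel, both between nodes 0 and 1) = 1/(1/60 + 1/200) = 46.15 Ω
R_th = 46.15 Ω
I_n = V_th/R_th = 7.692/46.15 = 0.1667 A, and R_n = R_th = 46.15 Ω

Final answer: I_n = 0.1667 A, R_n = 46.15 Ω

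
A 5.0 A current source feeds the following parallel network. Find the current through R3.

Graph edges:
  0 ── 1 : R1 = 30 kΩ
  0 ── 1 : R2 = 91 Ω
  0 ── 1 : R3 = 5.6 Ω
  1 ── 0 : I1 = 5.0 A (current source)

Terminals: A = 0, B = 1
All resistors sit directly between nodes 0 and 1, so they are in parallel and share one voltage V; the full source current 5 A splits among them.
1/R_par = 1/30000 + 1/91 + 1/5.6 = 0.1896 S  =>  R_par = 5.274 Ω
V = I × R_par = 5 × 5.274 = 26.37 V
I_R3 = V/R3 = 26.37/5.6 = 4.709 A

Final answer: 4.709 A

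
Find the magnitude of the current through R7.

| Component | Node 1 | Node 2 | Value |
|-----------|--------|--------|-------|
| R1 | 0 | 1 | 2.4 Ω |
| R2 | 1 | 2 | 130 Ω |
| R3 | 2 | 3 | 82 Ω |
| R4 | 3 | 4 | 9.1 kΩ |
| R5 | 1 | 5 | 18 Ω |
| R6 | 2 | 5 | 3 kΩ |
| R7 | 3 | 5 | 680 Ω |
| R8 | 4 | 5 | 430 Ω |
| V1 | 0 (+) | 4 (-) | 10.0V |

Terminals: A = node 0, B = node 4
Nodal analysis, taking node 4 as the 0 V reference.
Source V1 fixes V_0 = 10 V.
KCL at each unknown node (sum of currents leaving = 0; resistances in Ω):
  Node 1: (V_1 - 10)/2.4 + (V_1 - V_2)/130 + (V_1 - V_5)/18 = 0
  Node 2: (V_2 - V_1)/130 + (V_2 - V_3)/82 + (V_2 - V_5)/3000 = 0
  Node 3: (V_3 - V_2)/82 + (V_3 - 0)/9100 + (V_3 - V_5)/680 = 0
  Node 5: (V_5 - V_1)/18 + (V_5 - V_2)/3000 + (V_5 - V_3)/680 + (V_5 - 0)/430 = 0
Collecting terms (coefficients in siemens):
  0.4799·V_1 - 0.007692·V_2 - 0.05556·V_5 = 4.167
  0.02022·V_2 - 0.007692·V_1 - 0.0122·V_3 - 0.0003333·V_5 = 0
  0.01378·V_3 - 0.0122·V_2 - 0.001471·V_5 = 0
  0.05969·V_5 - 0.05556·V_1 - 0.0003333·V_2 - 0.001471·V_3 = 0
Solving these 4 simultaneous equations (Gaussian elimination) gives:
  V_1 = 9.944 V, V_2 = 9.773 V, V_3 = 9.671 V, V_5 = 9.549 V
I_R7 = (V_3 - V_5)/R7 = (9.671 - 9.549)/680 = 0.0001795 A
|I_R7| = 0.0001795 A

Final answer: |I_R7| = 0.0001795 A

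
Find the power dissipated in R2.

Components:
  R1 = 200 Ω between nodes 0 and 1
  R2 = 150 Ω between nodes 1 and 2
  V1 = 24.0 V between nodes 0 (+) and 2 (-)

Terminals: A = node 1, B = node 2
Nodal analysis, taking node 2 as the 0 V reference.
Source V1 fixes V_0 = 24 V.
KCL at each unknown node (sum of currents leaving = 0; resistances in Ω):
  Node 1: (V_1 - 24)/200 + (V_1 - 0)/150 = 0
Collecting terms: 0.01167 × V_1 = 0.12  =>  V_1 = 10.29 V
I_R2 = (V_1 - V_2)/R2 = (10.29 - 0)/150 = 0.06857 A
P_R2 = I_R2² × R2 = (0.06857)² × 150 = 0.7053 W

Final answer: 0.7053 W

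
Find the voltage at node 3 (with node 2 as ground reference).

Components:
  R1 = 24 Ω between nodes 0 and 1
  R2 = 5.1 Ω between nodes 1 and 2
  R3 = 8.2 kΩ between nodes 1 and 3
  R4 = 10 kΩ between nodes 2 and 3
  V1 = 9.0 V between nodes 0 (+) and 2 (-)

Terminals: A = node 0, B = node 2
Nodal analysis, taking node 2 as the 0 V reference.
Source V1 fixes V_0 = 9 V.
KCL at each unknown node (sum of currents leaving = 0; resistances in Ω):
  Node 1: (V_1 - 9)/24 + (V_1 - 0)/5.1 + (V_1 - V_3)/8200 = 0
  Node 3: (V_3 - V_1)/8200 + (V_3 - 0)/10000 = 0
Collecting terms (coefficients in siemens):
  0.2379·V_1 - 0.000122·V_3 = 0.375
  0.000222·V_3 - 0.000122·V_1 = 0
Determinant D = (0.2379)(0.000222) - (-0.000122)(-0.000122) = 0.00005278
V_1 = [(0.375)(0.000222) - (-0.000122)(0)]/D = 1.577 V
V_3 = [(0.2379)(0) - (0.375)(-0.000122)]/D = 0.8665 V
The requested potential is V_3 = 0.8665 V.

Final answer: V_3 = 0.8665 V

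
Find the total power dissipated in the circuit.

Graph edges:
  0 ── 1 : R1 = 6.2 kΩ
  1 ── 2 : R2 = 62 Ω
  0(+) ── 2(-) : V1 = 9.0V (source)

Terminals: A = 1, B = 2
Nodal analysis, taking node 2 as the 0 V reference.
Source V1 fixes V_0 = 9 V.
KCL at each unknown node (sum of currents leaving = 0; resistances in Ω):
  Node 1: (V_1 - 9)/6200 + (V_1 - 0)/62 = 0
Collecting terms: 0.01629 × V_1 = 0.001452  =>  V_1 = 0.08911 V
Power in each resistor, P = (ΔV)²/R:
  P_R1 = (9 - 0.08911)²/6200 = 0.01281 W
  P_R2 = (0.08911 - 0)²/62 = 0.0001281 W
P_total = P_R1 + P_R2 = 0.01294 W

Final answer: 0.01294 W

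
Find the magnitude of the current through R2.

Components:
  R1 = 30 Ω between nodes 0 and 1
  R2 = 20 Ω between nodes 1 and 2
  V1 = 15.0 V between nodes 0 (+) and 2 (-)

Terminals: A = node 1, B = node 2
Nodal analysis, taking node 2 as the 0 V reference.
Source V1 fixes V_0 = 15 V.
KCL at each unknown node (sum of currents leaving = 0; resistances in Ω):
  Node 1: (V_1 - 15)/30 + (V_1 - 0)/20 = 0
Collecting terms: 0.08333 × V_1 = 0.5  =>  V_1 = 6 V
I_R2 = (V_1 - V_2)/R2 = (6 - 0)/20 = 0.3 A
|I_R2| = 0.3 A

Final answer: |I_R2| = 0.3 A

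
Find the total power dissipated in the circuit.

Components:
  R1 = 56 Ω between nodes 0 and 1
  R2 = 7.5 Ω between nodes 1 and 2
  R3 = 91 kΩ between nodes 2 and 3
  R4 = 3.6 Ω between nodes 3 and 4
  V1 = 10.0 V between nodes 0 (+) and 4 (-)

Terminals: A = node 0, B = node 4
Nodal analysis, taking node 4 as the 0 V reference.
Source V1 fixes V_0 = 10 V.
KCL at each unknown node (sum of currents leaving = 0; resistances in Ω):
  Node 1: (V_1 - 10)/56 + (V_1 - V_2)/7.5 = 0
  Node 2: (V_2 - V_1)/7.5 + (V_2 - V_3)/91000 = 0
  Node 3: (V_3 - V_2)/91000 + (V_3 - 0)/3.6 = 0
Collecting terms (coefficients in siemens):
  0.1512·V_1 - 0.1333·V_2 = 0.1786
  0.1333·V_2 - 0.1333·V_1 - 0.00001099·V_3 = 0
  0.2778·V_3 - 0.00001099·V_2 = 0
Solving these 3 simultaneous equations (Gaussian elimination) gives:
  V_1 = 9.994 V, V_2 = 9.993 V, V_3 = 0.0003953 V
Power in each resistor, P = (ΔV)²/R:
  P_R1 = (10 - 9.994)²/56 = 0.0000006753 W
  P_R2 = (9.994 - 9.993)²/7.5 = 0.00000009044 W
  P_R3 = (9.993 - 0.0003953)²/91000 = 0.001097 W
  P_R4 = (0.0003953 - 0)²/3.6 = 0.00000004341 W
P_total = P_R1 + P_R2 + P_R3 + P_R4 = 0.001098 W

Final answer: 0.001098 W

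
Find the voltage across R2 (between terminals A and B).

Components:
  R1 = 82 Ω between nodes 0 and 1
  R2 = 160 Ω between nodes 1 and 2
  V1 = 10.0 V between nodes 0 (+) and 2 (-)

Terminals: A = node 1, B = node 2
R1 and R2 are in series across V1 (node 0 → node 1 → node 2), and the output A–B is taken across R2, so this is a voltage divider.
Series current: I = V1/(R1 + R2) = 10/(82 + 160) = 10/242 = 0.04132 A
V_R2 = I × R2 = V1 × R2/(R1 + R2) = 10 × 160/242 = 6.612 V

Final answer: 6.612 V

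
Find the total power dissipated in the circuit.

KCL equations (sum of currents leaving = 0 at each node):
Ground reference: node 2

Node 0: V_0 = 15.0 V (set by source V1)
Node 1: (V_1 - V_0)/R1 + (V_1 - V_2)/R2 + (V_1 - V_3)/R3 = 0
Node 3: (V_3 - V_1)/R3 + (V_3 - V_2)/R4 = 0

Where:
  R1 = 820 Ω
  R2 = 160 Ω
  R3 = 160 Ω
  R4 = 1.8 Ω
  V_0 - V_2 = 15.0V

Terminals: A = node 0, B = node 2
Nodal analysis, taking node 2 as the 0 V reference.
Source V1 fixes V_0 = 15 V.
KCL at each unknown node (sum of currents leaving = 0; resistances in Ω):
  Node 1: (V_1 - 15)/820 + (V_1 - 0)/160 + (V_1 - V_3)/160 = 0
  Node 3: (V_3 - V_1)/160 + (V_3 - 0)/1.8 = 0
Collecting terms (coefficients in siemens):
  0.01372·V_1 - 0.00625·V_3 = 0.01829
  0.5618·V_3 - 0.00625·V_1 = 0
Determinant D = (0.01372)(0.5618) - (-0.00625)(-0.00625) = 0.007669
V_1 = [(0.01829)(0.5618) - (-0.00625)(0)]/D = 1.34 V
V_3 = [(0.01372)(0) - (0.01829)(-0.00625)]/D = 0.01491 V
Power in each resistor, P = (ΔV)²/R:
  P_R1 = (15 - 1.34)²/820 = 0.2276 W
  P_R2 = (1.34 - 0)²/160 = 0.01122 W
  P_R3 = (1.34 - 0.01491)²/160 = 0.01098 W
  P_R4 = (0 - 0.01491)²/1.8 = 0.0001235 W
P_total = P_R1 + P_R2 + P_R3 + P_R4 = 0.2499 W

Final answer: 0.2499 W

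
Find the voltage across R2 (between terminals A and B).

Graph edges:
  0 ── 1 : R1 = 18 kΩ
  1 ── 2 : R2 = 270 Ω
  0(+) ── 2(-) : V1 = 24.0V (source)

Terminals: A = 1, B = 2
R1 and R2 are in series across V1 (node 0 → node 1 → node 2), and the output A–B is taken across R2, so this is a voltage divider.
Series current: I = V1/(R1 + R2) = 24/(18000 + 270) = 24/18270 = 0.001314 A
V_R2 = I × R2 = V1 × R2/(R1 + R2) = 24 × 270/18270 = 0.3547 V

Final answer: 0.3547 V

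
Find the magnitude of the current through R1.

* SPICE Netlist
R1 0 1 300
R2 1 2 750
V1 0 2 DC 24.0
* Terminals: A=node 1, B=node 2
Nodal analysis, taking node 2 as the 0 V reference.
Source V1 fixes V_0 = 24 V.
KCL at each unknown node (sum of currents leaving = 0; resistances in Ω):
  Node 1: (V_1 - 24)/300 + (V_1 - 0)/750 = 0
Collecting terms: 0.004667 × V_1 = 0.08  =>  V_1 = 17.14 V
I_R1 = (V_0 - V_1)/R1 = (24 - 17.14)/300 = 0.02286 A
|I_R1| = 0.02286 A

Final answer: |I_R1| = 0.02286 A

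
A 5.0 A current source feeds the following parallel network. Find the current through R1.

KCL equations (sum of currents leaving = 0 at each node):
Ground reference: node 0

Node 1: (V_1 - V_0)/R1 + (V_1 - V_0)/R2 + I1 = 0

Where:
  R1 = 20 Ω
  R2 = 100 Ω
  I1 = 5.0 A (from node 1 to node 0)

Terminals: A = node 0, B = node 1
All resistors sit directly between nodes 0 and 1, so they are in parallel and share one voltage V; the full source current 5 A splits among them.
1/R_par = 1/20 + 1/100 = 0.06 S  =>  R_par = 16.67 Ω
V = I × R_par = 5 × 16.67 = 83.33 V
I_R1 = V/R1 = 83.33/20 = 4.167 A

Final answer: 4.167 A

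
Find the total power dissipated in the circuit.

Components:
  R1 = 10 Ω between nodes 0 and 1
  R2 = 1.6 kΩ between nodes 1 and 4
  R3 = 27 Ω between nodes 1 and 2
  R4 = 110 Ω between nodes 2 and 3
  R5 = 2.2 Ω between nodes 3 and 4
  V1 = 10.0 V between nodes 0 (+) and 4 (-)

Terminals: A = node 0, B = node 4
Nodal analysis, taking node 4 as the 0 V reference.
Source V1 fixes V_0 = 10 V.
KCL at each unknown node (sum of currents leaving = 0; resistances in Ω):
  Node 1: (V_1 - 10)/10 + (V_1 - 0)/1600 + (V_1 - V_2)/27 = 0
  Node 2: (V_2 - V_1)/27 + (V_2 - V_3)/110 = 0
  Node 3: (V_3 - V_2)/110 + (V_3 - 0)/2.2 = 0
Collecting terms (coefficients in siemens):
  0.1377·V_1 - 0.03704·V_2 = 1
  0.04613·V_2 - 0.03704·V_1 - 0.009091·V_3 = 0
  0.4636·V_3 - 0.009091·V_2 = 0
Solving these 3 simultaneous equations (Gaussian elimination) gives:
  V_1 = 9.276 V, V_2 = 7.477 V, V_3 = 0.1466 V
Power in each resistor, P = (ΔV)²/R:
  P_R1 = (10 - 9.276)²/10 = 0.05247 W
  P_R2 = (9.276 - 0)²/1600 = 0.05377 W
  P_R3 = (9.276 - 7.477)²/27 = 0.1199 W
  P_R4 = (7.477 - 0.1466)²/110 = 0.4884 W
  P_R5 = (0.1466 - 0)²/2.2 = 0.009769 W
P_total = P_R1 + P_R2 + P_R3 + P_R4 + P_R5 = 0.7243 W

Final answer: 0.7243 W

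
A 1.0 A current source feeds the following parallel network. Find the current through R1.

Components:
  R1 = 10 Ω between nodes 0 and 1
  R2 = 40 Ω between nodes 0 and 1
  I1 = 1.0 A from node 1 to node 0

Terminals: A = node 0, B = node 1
All resistors sit directly between nodes 0 and 1, so they are in parallel and share one voltage V; the full source current 1 A splits among them.
1/R_par = 1/10 + 1/40 = 0.125 S  =>  R_par = 8 Ω
V = I × R_par = 1 × 8 = 8 V
I_R1 = V/R1 = 8/10 = 0.8 A

Final answer: 0.8 A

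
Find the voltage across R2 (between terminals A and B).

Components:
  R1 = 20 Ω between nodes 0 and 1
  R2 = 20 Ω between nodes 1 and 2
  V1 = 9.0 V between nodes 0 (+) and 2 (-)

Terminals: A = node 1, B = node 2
R1 and R2 are in series across V1 (node 0 → node 1 → node 2), and the output A–B is taken across R2, so this is a voltage divider.
Series current: I = V1/(R1 + R2) = 9/(20 + 20) = 9/40 = 0.225 A
V_R2 = I × R2 = V1 × R2/(R1 + R2) = 9 × 20/40 = 4.5 V

Final answer: 4.5 V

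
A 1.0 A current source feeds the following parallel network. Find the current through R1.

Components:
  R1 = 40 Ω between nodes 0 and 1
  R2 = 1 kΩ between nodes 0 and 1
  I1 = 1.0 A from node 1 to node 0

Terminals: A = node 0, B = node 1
All resistors sit directly between nodes 0 and 1, so they are in parallel and share one voltage V; the full source current 1 A splits among them.
1/R_par = 1/40 + 1/1000 = 0.026 S  =>  R_par = 38.46 Ω
V = I × R_par = 1 × 38.46 = 38.46 V
I_R1 = V/R1 = 38.46/40 = 0.9615 A

Final answer: 0.9615 A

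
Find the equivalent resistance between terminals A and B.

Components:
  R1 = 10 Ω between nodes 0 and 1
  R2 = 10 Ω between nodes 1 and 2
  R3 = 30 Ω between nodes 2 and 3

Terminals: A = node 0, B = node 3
Reduce the network between node 0 (A) and node 3 (B) by series/parallel combination:
  Rs1 = R1 + R2 (series, joined only at node 1) = 10 + 10 = 20 Ω
  Rs2 = R3 + Rs1 (series, joined only at node 2) = 30 + 20 = 50 Ω
R_eq = 50 Ω

Final answer: 50 Ω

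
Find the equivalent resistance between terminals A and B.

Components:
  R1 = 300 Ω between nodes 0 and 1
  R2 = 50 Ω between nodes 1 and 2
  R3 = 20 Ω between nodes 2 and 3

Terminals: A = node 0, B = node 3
Reduce the network between node 0 (A) and node 3 (B) by series/parallel combination:
  Rs1 = R1 + R2 (series, joined only at node 1) = 300 + 50 = 350 Ω
  Rs2 = R3 + Rs1 (series, joined only at node 2) = 20 + 350 = 370 Ω
R_eq = 370 Ω

Final answer: 370 Ω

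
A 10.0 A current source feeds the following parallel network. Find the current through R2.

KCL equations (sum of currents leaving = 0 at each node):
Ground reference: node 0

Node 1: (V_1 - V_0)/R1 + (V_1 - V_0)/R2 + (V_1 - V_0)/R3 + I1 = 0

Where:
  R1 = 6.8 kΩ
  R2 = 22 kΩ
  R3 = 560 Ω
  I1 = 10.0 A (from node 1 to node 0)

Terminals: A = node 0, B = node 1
All resistors sit directly between nodes 0 and 1, so they are in parallel and share one voltage V; the full source current 10 A splits among them.
1/R_par = 1/6800 + 1/22000 + 1/560 = 0.001978 S  =>  R_par = 505.5 Ω
V = I × R_par = 10 × 505.5 = 5055 V
I_R2 = V/R2 = 5055/22000 = 0.2298 A

Final answer: 0.2298 A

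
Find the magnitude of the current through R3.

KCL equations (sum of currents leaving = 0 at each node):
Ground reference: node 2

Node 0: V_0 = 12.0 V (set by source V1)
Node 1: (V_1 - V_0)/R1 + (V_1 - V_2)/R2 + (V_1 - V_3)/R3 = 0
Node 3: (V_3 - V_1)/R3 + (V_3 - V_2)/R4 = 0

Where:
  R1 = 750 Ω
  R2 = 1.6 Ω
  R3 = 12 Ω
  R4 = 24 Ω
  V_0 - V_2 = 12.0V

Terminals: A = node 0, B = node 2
Nodal analysis, taking node 2 as the 0 V reference.
Source V1 fixes V_0 = 12 V.
KCL at each unknown node (sum of currents leaving = 0; resistances in Ω):
  Node 1: (V_1 - 12)/750 + (V_1 - 0)/1.6 + (V_1 - V_3)/12 = 0
  Node 3: (V_3 - V_1)/12 + (V_3 - 0)/24 = 0
Collecting terms (coefficients in siemens):
  0.7097·V_1 - 0.08333·V_3 = 0.016
  0.125·V_3 - 0.08333·V_1 = 0
Determinant D = (0.7097)(0.125) - (-0.08333)(-0.08333) = 0.08176
V_1 = [(0.016)(0.125) - (-0.08333)(0)]/D = 0.02446 V
V_3 = [(0.7097)(0) - (0.016)(-0.08333)]/D = 0.01631 V
I_R3 = (V_1 - V_3)/R3 = (0.02446 - 0.01631)/12 = 0.0006795 A
|I_R3| = 0.0006795 A

Final answer: |I_R3| = 0.0006795 A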